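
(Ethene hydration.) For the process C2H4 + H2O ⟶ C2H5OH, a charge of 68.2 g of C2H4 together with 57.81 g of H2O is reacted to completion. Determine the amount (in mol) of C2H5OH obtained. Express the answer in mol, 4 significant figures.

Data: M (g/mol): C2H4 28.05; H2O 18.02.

n(C2H4) = 68.20 / 28.05 = 2.431 mol
n(H2O) = 57.81 / 18.02 = 3.208 mol
n/ν for C2H4 = 2.431/1 = 2.431
n/ν for H2O = 3.208/1 = 3.208
Smallest n/ν is C2H4 → limiting reagent.
n(C2H5OH) = (1/1) × 2.431 = 2.431 mol

2.431 mol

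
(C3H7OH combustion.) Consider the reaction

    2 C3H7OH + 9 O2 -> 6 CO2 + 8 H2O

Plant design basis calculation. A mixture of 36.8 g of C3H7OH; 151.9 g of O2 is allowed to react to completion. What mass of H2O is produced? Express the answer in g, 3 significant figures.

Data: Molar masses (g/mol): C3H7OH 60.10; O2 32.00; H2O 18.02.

44.1 g

n(C3H7OH) = 36.80 / 60.10 = 0.6123 mol
n(O2) = 151.9 / 32.00 = 4.747 mol
n/ν for C3H7OH = 0.6123/2 = 0.3062
n/ν for O2 = 4.747/9 = 0.5274
Smallest n/ν is C3H7OH → limiting reagent.
n(H2O) = (8/2) × 0.6123 = 2.449 mol
mass = 2.449 × 18.02 = 44.13 g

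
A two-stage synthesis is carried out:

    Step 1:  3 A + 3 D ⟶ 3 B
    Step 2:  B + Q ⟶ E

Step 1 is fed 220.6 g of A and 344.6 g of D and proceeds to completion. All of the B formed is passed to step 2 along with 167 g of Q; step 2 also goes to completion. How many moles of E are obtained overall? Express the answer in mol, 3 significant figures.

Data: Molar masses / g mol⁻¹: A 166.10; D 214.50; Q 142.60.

Step 1:
n(A) = 220.6 / 166.10 = 1.328 mol
n(D) = 344.6 / 214.50 = 1.607 mol
n/ν → A: 0.4427, D: 0.5357; A is limiting.
n(B) produced = (3/3) × 1.328 = 1.328 mol
Step 2:
n(B) available = 1.328 mol
n(Q) = 167.0 / 142.60 = 1.171 mol
n/ν → B: 1.328, Q: 1.171; Q is limiting.
n(E) = (1/1) × 1.171 = 1.171 mol

1.17 mol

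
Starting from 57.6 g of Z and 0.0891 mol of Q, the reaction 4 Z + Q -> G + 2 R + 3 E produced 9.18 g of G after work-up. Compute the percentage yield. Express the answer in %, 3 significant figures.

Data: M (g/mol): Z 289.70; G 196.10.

n(Z) = 57.60 / 289.70 = 0.1988 mol
n(Q) = 0.08910 mol
n/ν for Z = 0.1988/4 = 0.04970
n/ν for Q = 0.08910/1 = 0.08910
Smallest n/ν is Z → limiting reagent.
theoretical n(G) = (1/4) × 0.1988 = 0.04970 mol → 9.746 g
% yield = 9.18 / 9.746 × 100 = 94.19 %

94.2 %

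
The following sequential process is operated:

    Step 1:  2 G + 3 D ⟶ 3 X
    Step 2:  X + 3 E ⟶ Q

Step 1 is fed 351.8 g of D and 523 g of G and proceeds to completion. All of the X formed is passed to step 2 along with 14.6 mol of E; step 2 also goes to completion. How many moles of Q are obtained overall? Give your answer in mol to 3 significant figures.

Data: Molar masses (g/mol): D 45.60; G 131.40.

Step 1:
n(D) = 351.8 / 45.60 = 7.715 mol
n(G) = 523.0 / 131.40 = 3.980 mol
n/ν → D: 2.572, G: 1.990; G is limiting.
n(X) produced = (3/2) × 3.980 = 5.970 mol
Step 2:
n(X) available = 5.970 mol
n(E) = 14.60 mol
n/ν → X: 5.970, E: 4.867; E is limiting.
n(Q) = (1/3) × 14.60 = 4.867 mol

4.87 mol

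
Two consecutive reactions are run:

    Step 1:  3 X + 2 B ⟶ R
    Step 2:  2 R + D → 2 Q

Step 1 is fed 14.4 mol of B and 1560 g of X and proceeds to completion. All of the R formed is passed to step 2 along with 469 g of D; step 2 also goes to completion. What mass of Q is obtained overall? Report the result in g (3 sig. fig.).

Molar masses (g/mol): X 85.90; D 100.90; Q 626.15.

3790 g

Step 1:
n(B) = 14.40 mol
n(X) = 1560 / 85.90 = 18.16 mol
n/ν for B = 14.40/2 = 7.200
n/ν for X = 18.16/3 = 6.053
Smallest n/ν is X → limiting reagent.
n(R) produced = (1/3) × 18.16 = 6.053 mol
Step 2:
n(R) available = 6.053 mol
n(D) = 469.0 / 100.90 = 4.648 mol
n/ν for R = 6.053/2 = 3.027
n/ν for D = 4.648/1 = 4.648
Smallest n/ν is R → limiting reagent.
n(Q) = (2/2) × 6.053 = 6.053 mol
mass = 6.053 × 626.15 = 3790 g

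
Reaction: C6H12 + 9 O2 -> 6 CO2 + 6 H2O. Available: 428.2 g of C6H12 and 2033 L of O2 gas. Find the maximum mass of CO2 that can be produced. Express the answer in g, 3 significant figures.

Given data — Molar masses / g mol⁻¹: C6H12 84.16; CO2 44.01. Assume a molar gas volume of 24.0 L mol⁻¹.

n(C6H12) = 428.2 / 84.16 = 5.088 mol
n(O2) = 2033 / 24.0 = 84.71 mol
n/ν for C6H12 = 5.088/1 = 5.088
n/ν for O2 = 84.71/9 = 9.412
Smallest n/ν is C6H12 → limiting reagent.
n(CO2) = (6/1) × 5.088 = 30.53 mol
mass = 30.53 × 44.01 = 1344 g

1340 g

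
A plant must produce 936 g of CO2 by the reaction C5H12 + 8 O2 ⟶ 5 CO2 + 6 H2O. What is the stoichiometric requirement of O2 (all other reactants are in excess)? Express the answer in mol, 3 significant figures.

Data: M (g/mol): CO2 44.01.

34.0 mol

n(CO2) = 936 / 44.01 = 21.27 mol
n(O2) = (8/5) × 21.27 = 34.03 mol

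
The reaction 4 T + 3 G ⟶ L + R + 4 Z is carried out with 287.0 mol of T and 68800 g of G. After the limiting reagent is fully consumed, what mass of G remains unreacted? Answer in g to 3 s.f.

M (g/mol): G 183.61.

n(T) = 287.0 mol
n(G) = 68800 / 183.61 = 374.7 mol
n/ν for T = 287.0/4 = 71.75
n/ν for G = 374.7/3 = 124.9
Smallest n/ν is T → limiting reagent.
G consumed = (3/4) × 287.0 = 215.3 mol
G remaining = 374.7 − 215.3 = 159.4 mol
mass = 159.4 × 183.61 = 29270 g

29300 g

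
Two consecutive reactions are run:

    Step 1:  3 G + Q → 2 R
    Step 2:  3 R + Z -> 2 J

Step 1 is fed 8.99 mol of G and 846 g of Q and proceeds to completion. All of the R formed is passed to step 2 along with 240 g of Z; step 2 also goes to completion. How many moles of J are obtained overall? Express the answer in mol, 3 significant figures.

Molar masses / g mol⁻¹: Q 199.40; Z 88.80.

Step 1:
n(G) = 8.990 mol
n(Q) = 846.0 / 199.40 = 4.243 mol
n/ν → G: 2.997, Q: 4.243; G is limiting.
n(R) produced = (2/3) × 8.990 = 5.993 mol
Step 2:
n(R) available = 5.993 mol
n(Z) = 240.0 / 88.80 = 2.703 mol
n/ν → R: 1.998, Z: 2.703; R is limiting.
n(J) = (2/3) × 5.993 = 3.995 mol

4.00 mol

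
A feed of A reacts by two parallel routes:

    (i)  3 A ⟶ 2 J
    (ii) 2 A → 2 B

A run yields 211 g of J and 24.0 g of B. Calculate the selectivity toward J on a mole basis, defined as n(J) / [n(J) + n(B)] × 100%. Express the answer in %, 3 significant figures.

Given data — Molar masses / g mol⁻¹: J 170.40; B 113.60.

n(J) = 211 / 170.40 = 1.238 mol
n(B) = 24.0 / 113.60 = 0.2113 mol
selectivity = 1.238/(1.238+0.2113) × 100 = 85.42 %

85.4 %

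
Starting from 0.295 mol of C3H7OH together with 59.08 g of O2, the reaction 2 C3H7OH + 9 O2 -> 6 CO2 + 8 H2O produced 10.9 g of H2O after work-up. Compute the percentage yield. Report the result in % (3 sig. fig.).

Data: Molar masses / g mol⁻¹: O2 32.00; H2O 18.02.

51.3 %

n(C3H7OH) = 0.2950 mol
n(O2) = 59.08 / 32.00 = 1.846 mol
n/ν for C3H7OH = 0.2950/2 = 0.1475
n/ν for O2 = 1.846/9 = 0.2051
Smallest n/ν is C3H7OH → limiting reagent.
theoretical n(H2O) = (8/2) × 0.2950 = 1.180 mol → 21.26 g
% yield = 10.9 / 21.26 × 100 = 51.27 %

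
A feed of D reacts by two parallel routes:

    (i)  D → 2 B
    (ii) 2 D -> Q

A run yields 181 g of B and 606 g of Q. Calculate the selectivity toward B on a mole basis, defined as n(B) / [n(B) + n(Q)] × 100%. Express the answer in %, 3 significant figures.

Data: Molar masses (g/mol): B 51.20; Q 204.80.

n(B) = 181 / 51.20 = 3.535 mol
n(Q) = 606 / 204.80 = 2.959 mol
selectivity = 3.535/(3.535+2.959) × 100 = 54.43 %

54.4 %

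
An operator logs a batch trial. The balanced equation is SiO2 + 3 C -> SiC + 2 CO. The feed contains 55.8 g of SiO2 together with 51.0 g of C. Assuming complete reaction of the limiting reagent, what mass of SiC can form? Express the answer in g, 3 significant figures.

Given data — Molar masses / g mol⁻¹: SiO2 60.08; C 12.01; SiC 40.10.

37.2 g

n(SiO2) = 55.80 / 60.08 = 0.9288 mol
n(C) = 51.00 / 12.01 = 4.246 mol
n/ν for SiO2 = 0.9288/1 = 0.9288
n/ν for C = 4.246/3 = 1.415
Smallest n/ν is SiO2 → limiting reagent.
n(SiC) = (1/1) × 0.9288 = 0.9288 mol
mass = 0.9288 × 40.10 = 37.24 g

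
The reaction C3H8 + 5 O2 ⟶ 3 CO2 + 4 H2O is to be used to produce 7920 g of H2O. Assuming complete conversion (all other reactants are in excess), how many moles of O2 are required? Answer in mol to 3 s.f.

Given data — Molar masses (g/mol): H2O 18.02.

n(H2O) = 7920 / 18.02 = 439.5 mol
n(O2) = (5/4) × 439.5 = 549.4 mol

549 mol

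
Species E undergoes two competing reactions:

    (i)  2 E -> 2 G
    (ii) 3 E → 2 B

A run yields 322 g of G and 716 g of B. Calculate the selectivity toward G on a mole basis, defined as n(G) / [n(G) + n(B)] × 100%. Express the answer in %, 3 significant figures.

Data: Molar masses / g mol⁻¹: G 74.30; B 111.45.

40.3 %

n(G) = 322 / 74.30 = 4.334 mol
n(B) = 716 / 111.45 = 6.424 mol
selectivity = 4.334/(4.334+6.424) × 100 = 40.29 %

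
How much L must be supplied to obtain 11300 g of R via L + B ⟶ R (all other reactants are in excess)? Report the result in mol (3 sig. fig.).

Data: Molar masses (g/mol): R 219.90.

51.4 mol

n(R) = 11300 / 219.90 = 51.39 mol
n(L) = (1/1) × 51.39 = 51.39 mol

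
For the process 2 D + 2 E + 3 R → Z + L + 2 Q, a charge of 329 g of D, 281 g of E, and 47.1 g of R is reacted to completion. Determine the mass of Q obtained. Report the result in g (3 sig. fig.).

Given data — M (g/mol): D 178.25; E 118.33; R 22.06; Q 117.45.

n(D) = 329.0 / 178.25 = 1.846 mol
n(E) = 281.0 / 118.33 = 2.375 mol
n(R) = 47.10 / 22.06 = 2.135 mol
n/ν for D = 1.846/2 = 0.9230
n/ν for E = 2.375/2 = 1.188
n/ν for R = 2.135/3 = 0.7117
Smallest n/ν is R → limiting reagent.
n(Q) = (2/3) × 2.135 = 1.423 mol
mass = 1.423 × 117.45 = 167.1 g

167 g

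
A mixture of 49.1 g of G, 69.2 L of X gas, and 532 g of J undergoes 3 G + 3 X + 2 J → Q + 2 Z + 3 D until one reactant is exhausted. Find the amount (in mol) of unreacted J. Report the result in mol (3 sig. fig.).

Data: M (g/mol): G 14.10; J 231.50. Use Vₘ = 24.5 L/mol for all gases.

n(G) = 49.10 / 14.10 = 3.482 mol
n(X) = 69.20 / 24.5 = 2.824 mol
n(J) = 532.0 / 231.50 = 2.298 mol
n/ν for G = 3.482/3 = 1.161
n/ν for X = 2.824/3 = 0.9413
n/ν for J = 2.298/2 = 1.149
Smallest n/ν is X → limiting reagent.
J consumed = (2/3) × 2.824 = 1.883 mol
J remaining = 2.298 − 1.883 = 0.4150 mol

0.415 mol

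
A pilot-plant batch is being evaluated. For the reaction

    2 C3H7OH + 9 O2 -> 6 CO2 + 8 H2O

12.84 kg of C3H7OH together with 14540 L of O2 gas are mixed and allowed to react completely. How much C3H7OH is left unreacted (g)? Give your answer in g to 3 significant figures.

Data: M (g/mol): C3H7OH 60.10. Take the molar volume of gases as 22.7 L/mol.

4290 g

n(C3H7OH) = 12.84×1000 / 60.10 = 213.6 mol
n(O2) = 14540 / 22.7 = 640.5 mol
n/ν for C3H7OH = 213.6/2 = 106.8
n/ν for O2 = 640.5/9 = 71.17
Smallest n/ν is O2 → limiting reagent.
C3H7OH consumed = (2/9) × 640.5 = 142.3 mol
C3H7OH remaining = 213.6 − 142.3 = 71.30 mol
mass = 71.30 × 60.10 = 4285 g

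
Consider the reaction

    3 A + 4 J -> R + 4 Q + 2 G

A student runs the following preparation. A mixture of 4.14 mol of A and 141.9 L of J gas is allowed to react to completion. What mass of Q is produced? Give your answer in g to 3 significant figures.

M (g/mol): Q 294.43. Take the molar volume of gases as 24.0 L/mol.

n(A) = 4.140 mol
n(J) = 141.9 / 24.0 = 5.913 mol
n/ν for A = 4.140/3 = 1.380
n/ν for J = 5.913/4 = 1.478
Smallest n/ν is A → limiting reagent.
n(Q) = (4/3) × 4.140 = 5.520 mol
mass = 5.520 × 294.43 = 1625 g

1630 g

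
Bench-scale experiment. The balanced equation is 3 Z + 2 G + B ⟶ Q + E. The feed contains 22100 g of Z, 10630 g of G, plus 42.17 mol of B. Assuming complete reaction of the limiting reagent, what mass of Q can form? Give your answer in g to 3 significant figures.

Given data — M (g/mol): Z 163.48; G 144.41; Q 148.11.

5450 g

n(Z) = 22100 / 163.48 = 135.2 mol
n(G) = 10630 / 144.41 = 73.61 mol
n(B) = 42.17 mol
n/ν → Z: 45.07, G: 36.81, B: 42.17; G is limiting.
n(Q) = (1/2) × 73.61 = 36.81 mol
mass = 36.81 × 148.11 = 5452 g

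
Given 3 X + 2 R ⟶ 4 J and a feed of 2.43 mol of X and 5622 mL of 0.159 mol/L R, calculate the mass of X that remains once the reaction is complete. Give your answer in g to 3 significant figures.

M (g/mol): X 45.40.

n(X) = 2.430 mol
n(R) = 0.159 × 5622/1000 = 0.8939 mol
n/ν → X: 0.8100, R: 0.4470; R is limiting.
X consumed = (3/2) × 0.8939 = 1.341 mol
X remaining = 2.430 − 1.341 = 1.089 mol
mass = 1.089 × 45.40 = 49.44 g

49.4 g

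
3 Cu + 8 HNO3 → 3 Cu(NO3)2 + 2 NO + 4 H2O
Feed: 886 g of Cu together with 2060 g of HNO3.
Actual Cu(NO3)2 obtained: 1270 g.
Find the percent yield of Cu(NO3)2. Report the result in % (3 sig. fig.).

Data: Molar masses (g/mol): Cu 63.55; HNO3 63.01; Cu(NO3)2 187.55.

55.2 %

n(Cu) = 886.0 / 63.55 = 13.94 mol
n(HNO3) = 2060 / 63.01 = 32.69 mol
n/ν → Cu: 4.647, HNO3: 4.086; HNO3 is limiting.
theoretical n(Cu(NO3)2) = (3/8) × 32.69 = 12.26 mol → 2299 g
% yield = 1270 / 2299 × 100 = 55.24 %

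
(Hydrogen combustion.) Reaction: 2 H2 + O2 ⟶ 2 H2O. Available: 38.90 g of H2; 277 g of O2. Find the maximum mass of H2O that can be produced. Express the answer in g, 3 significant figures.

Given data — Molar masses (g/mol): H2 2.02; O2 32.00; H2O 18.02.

n(H2) = 38.90 / 2.02 = 19.26 mol
n(O2) = 277.0 / 32.00 = 8.656 mol
n/ν for H2 = 19.26/2 = 9.630
n/ν for O2 = 8.656/1 = 8.656
Smallest n/ν is O2 → limiting reagent.
n(H2O) = (2/1) × 8.656 = 17.31 mol
mass = 17.31 × 18.02 = 311.9 g

312 g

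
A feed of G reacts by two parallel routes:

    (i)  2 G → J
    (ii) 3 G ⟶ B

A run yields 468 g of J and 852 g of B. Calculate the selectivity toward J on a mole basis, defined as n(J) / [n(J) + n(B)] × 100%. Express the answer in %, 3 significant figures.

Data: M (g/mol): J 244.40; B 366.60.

45.2 %

n(J) = 468 / 244.40 = 1.915 mol
n(B) = 852 / 366.60 = 2.324 mol
selectivity = 1.915/(1.915+2.324) × 100 = 45.18 %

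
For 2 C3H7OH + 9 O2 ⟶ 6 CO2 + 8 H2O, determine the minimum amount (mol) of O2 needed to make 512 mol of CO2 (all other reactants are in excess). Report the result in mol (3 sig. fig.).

n(CO2) = 512.0 mol
n(O2) = (9/6) × 512.0 = 768.0 mol

768 mol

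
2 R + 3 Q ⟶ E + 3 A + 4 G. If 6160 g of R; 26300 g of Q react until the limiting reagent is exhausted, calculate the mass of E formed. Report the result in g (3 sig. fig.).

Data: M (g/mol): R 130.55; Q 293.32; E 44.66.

1050 g

n(R) = 6160 / 130.55 = 47.18 mol
n(Q) = 26300 / 293.32 = 89.66 mol
n/ν for R = 47.18/2 = 23.59
n/ν for Q = 89.66/3 = 29.89
Smallest n/ν is R → limiting reagent.
n(E) = (1/2) × 47.18 = 23.59 mol
mass = 23.59 × 44.66 = 1054 g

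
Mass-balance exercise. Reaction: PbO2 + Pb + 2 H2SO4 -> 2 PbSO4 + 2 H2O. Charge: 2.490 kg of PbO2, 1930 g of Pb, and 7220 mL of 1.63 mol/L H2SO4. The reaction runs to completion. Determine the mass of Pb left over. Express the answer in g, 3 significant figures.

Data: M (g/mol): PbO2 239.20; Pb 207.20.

711 g

n(PbO2) = 2.490×1000 / 239.20 = 10.41 mol
n(Pb) = 1930 / 207.20 = 9.315 mol
n(H2SO4) = 1.63 × 7220/1000 = 11.77 mol
n/ν for PbO2 = 10.41/1 = 10.41
n/ν for Pb = 9.315/1 = 9.315
n/ν for H2SO4 = 11.77/2 = 5.885
Smallest n/ν is H2SO4 → limiting reagent.
Pb consumed = (1/2) × 11.77 = 5.885 mol
Pb remaining = 9.315 − 5.885 = 3.430 mol
mass = 3.430 × 207.20 = 710.7 g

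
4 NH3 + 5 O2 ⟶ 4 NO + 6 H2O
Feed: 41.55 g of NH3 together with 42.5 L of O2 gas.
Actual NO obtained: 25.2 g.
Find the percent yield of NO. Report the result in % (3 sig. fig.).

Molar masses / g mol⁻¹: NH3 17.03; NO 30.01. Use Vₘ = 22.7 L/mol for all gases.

56.1 %

n(NH3) = 41.55 / 17.03 = 2.440 mol
n(O2) = 42.50 / 22.7 = 1.872 mol
n/ν → NH3: 0.6100, O2: 0.3744; O2 is limiting.
theoretical n(NO) = (4/5) × 1.872 = 1.498 mol → 44.95 g
% yield = 25.2 / 44.95 × 100 = 56.06 %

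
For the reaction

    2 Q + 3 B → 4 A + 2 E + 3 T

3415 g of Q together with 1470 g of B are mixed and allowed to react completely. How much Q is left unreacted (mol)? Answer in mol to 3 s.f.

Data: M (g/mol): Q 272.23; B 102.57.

2.99 mol

n(Q) = 3415 / 272.23 = 12.54 mol
n(B) = 1470 / 102.57 = 14.33 mol
n/ν for Q = 12.54/2 = 6.270
n/ν for B = 14.33/3 = 4.777
Smallest n/ν is B → limiting reagent.
Q consumed = (2/3) × 14.33 = 9.553 mol
Q remaining = 12.54 − 9.553 = 2.987 mol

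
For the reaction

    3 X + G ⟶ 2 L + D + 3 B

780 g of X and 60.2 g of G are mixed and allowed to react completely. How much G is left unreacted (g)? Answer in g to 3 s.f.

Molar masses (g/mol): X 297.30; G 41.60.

23.8 g

n(X) = 780.0 / 297.30 = 2.624 mol
n(G) = 60.20 / 41.60 = 1.447 mol
n/ν for X = 2.624/3 = 0.8747
n/ν for G = 1.447/1 = 1.447
Smallest n/ν is X → limiting reagent.
G consumed = (1/3) × 2.624 = 0.8747 mol
G remaining = 1.447 − 0.8747 = 0.5723 mol
mass = 0.5723 × 41.60 = 23.81 g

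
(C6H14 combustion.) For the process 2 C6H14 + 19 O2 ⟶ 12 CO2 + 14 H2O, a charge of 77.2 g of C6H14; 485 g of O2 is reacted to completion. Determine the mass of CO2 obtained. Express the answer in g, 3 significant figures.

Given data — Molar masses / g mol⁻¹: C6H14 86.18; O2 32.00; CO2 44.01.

237 g

n(C6H14) = 77.20 / 86.18 = 0.8958 mol
n(O2) = 485.0 / 32.00 = 15.16 mol
n/ν for C6H14 = 0.8958/2 = 0.4479
n/ν for O2 = 15.16/19 = 0.7979
Smallest n/ν is C6H14 → limiting reagent.
n(CO2) = (12/2) × 0.8958 = 5.375 mol
mass = 5.375 × 44.01 = 236.6 g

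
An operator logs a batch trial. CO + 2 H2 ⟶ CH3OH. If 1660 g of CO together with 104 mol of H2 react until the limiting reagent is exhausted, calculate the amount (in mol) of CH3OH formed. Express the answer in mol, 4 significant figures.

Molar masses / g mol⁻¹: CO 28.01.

n(CO) = 1660 / 28.01 = 59.26 mol
n(H2) = 104.0 mol
n/ν for CO = 59.26/1 = 59.26
n/ν for H2 = 104.0/2 = 52.00
Smallest n/ν is H2 → limiting reagent.
n(CH3OH) = (1/2) × 104.0 = 52.00 mol

52.00 mol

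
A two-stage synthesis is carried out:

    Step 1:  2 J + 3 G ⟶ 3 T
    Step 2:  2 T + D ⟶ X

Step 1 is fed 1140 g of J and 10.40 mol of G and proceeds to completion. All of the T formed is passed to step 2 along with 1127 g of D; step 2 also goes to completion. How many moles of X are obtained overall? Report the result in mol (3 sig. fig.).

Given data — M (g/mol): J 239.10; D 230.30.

3.58 mol

Step 1:
n(J) = 1140 / 239.10 = 4.768 mol
n(G) = 10.40 mol
n/ν for J = 4.768/2 = 2.384
n/ν for G = 10.40/3 = 3.467
Smallest n/ν is J → limiting reagent.
n(T) produced = (3/2) × 4.768 = 7.152 mol
Step 2:
n(T) available = 7.152 mol
n(D) = 1127 / 230.30 = 4.894 mol
n/ν for T = 7.152/2 = 3.576
n/ν for D = 4.894/1 = 4.894
Smallest n/ν is T → limiting reagent.
n(X) = (1/2) × 7.152 = 3.576 mol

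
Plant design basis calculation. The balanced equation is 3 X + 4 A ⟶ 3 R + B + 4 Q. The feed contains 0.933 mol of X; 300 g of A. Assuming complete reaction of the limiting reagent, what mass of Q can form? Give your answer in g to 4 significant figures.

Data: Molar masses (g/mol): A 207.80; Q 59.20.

n(X) = 0.9330 mol
n(A) = 300.0 / 207.80 = 1.444 mol
n/ν for X = 0.9330/3 = 0.3110
n/ν for A = 1.444/4 = 0.3610
Smallest n/ν is X → limiting reagent.
n(Q) = (4/3) × 0.9330 = 1.244 mol
mass = 1.244 × 59.20 = 73.64 g

73.64 g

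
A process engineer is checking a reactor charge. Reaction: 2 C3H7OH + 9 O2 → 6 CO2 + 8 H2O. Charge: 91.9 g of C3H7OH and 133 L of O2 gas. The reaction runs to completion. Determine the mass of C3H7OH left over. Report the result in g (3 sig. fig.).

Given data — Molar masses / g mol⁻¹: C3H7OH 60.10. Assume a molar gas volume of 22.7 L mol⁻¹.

n(C3H7OH) = 91.90 / 60.10 = 1.529 mol
n(O2) = 133.0 / 22.7 = 5.859 mol
n/ν for C3H7OH = 1.529/2 = 0.7645
n/ν for O2 = 5.859/9 = 0.6510
Smallest n/ν is O2 → limiting reagent.
C3H7OH consumed = (2/9) × 5.859 = 1.302 mol
C3H7OH remaining = 1.529 − 1.302 = 0.2270 mol
mass = 0.2270 × 60.10 = 13.64 g

13.6 g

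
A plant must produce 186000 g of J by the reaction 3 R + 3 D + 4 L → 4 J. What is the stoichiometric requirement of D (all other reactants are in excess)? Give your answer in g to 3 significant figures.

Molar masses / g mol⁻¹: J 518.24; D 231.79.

n(J) = 186000 / 518.24 = 358.9 mol
n(D) = (3/4) × 358.9 = 269.2 mol
mass = 269.2 × 231.79 = 62400 g

62400 g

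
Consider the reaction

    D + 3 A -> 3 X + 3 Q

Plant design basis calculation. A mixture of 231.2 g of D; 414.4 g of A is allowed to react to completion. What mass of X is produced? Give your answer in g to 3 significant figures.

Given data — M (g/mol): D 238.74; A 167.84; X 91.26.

n(D) = 231.2 / 238.74 = 0.9684 mol
n(A) = 414.4 / 167.84 = 2.469 mol
n/ν for D = 0.9684/1 = 0.9684
n/ν for A = 2.469/3 = 0.8230
Smallest n/ν is A → limiting reagent.
n(X) = (3/3) × 2.469 = 2.469 mol
mass = 2.469 × 91.26 = 225.3 g

225 g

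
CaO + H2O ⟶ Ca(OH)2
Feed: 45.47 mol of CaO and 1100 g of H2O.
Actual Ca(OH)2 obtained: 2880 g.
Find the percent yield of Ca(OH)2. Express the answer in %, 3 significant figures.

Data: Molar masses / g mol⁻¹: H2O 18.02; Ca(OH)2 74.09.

n(CaO) = 45.47 mol
n(H2O) = 1100 / 18.02 = 61.04 mol
n/ν → CaO: 45.47, H2O: 61.04; CaO is limiting.
theoretical n(Ca(OH)2) = (1/1) × 45.47 = 45.47 mol → 3369 g
% yield = 2880 / 3369 × 100 = 85.49 %

85.5 %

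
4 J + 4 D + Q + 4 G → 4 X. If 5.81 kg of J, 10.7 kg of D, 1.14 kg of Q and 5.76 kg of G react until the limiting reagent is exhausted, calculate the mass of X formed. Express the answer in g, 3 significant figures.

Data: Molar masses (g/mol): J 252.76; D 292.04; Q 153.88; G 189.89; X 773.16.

n(J) = 5.810×1000 / 252.76 = 22.99 mol
n(D) = 10.70×1000 / 292.04 = 36.64 mol
n(Q) = 1.140×1000 / 153.88 = 7.408 mol
n(G) = 5.760×1000 / 189.89 = 30.33 mol
n/ν → J: 5.748, D: 9.160, Q: 7.408, G: 7.583; J is limiting.
n(X) = (4/4) × 22.99 = 22.99 mol
mass = 22.99 × 773.16 = 17770 g

17800 g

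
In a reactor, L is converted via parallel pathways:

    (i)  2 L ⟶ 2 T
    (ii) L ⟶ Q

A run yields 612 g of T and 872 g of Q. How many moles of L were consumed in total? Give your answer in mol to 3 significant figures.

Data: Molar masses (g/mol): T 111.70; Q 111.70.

n(T) = 612 / 111.70 = 5.479 mol
n(Q) = 872 / 111.70 = 7.807 mol
n(L) via (i) = (2/2)×5.479 = 5.479 mol
n(L) via (ii) = (1/1)×7.807 = 7.807 mol
total n(L) = 5.479 + 7.807 = 13.29 mol

13.3 mol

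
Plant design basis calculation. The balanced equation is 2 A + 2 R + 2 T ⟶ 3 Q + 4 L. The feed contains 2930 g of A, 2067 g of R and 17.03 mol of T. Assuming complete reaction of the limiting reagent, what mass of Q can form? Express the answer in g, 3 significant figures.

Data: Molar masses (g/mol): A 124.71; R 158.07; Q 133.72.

2620 g

n(A) = 2930 / 124.71 = 23.49 mol
n(R) = 2067 / 158.07 = 13.08 mol
n(T) = 17.03 mol
n/ν → A: 11.75, R: 6.540, T: 8.515; R is limiting.
n(Q) = (3/2) × 13.08 = 19.62 mol
mass = 19.62 × 133.72 = 2624 g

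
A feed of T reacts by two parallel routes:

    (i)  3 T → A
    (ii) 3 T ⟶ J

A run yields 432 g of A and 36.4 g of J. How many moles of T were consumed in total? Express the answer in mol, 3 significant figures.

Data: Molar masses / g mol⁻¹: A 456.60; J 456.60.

3.08 mol

n(A) = 432 / 456.60 = 0.9461 mol
n(J) = 36.4 / 456.60 = 0.07972 mol
n(T) via (i) = (3/1)×0.9461 = 2.838 mol
n(T) via (ii) = (3/1)×0.07972 = 0.2392 mol
total n(T) = 2.838 + 0.2392 = 3.077 mol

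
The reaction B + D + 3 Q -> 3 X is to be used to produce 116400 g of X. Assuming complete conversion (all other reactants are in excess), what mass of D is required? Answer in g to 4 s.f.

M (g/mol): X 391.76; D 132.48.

13120 g

n(X) = 116400 / 391.76 = 297.1 mol
n(D) = (1/3) × 297.1 = 99.03 mol
mass = 99.03 × 132.48 = 13120 g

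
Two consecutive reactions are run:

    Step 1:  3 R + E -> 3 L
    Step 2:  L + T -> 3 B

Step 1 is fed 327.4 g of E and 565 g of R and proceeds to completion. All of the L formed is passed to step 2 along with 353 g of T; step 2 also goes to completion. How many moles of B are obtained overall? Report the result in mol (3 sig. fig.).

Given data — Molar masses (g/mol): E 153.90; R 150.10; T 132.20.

8.01 mol

Step 1:
n(E) = 327.4 / 153.90 = 2.127 mol
n(R) = 565.0 / 150.10 = 3.764 mol
n/ν for E = 2.127/1 = 2.127
n/ν for R = 3.764/3 = 1.255
Smallest n/ν is R → limiting reagent.
n(L) produced = (3/3) × 3.764 = 3.764 mol
Step 2:
n(L) available = 3.764 mol
n(T) = 353.0 / 132.20 = 2.670 mol
n/ν for L = 3.764/1 = 3.764
n/ν for T = 2.670/1 = 2.670
Smallest n/ν is T → limiting reagent.
n(B) = (3/1) × 2.670 = 8.010 mol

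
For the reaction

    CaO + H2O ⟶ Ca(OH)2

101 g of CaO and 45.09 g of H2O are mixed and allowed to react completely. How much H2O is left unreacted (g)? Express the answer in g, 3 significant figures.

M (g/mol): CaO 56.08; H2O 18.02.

12.6 g

n(CaO) = 101.0 / 56.08 = 1.801 mol
n(H2O) = 45.09 / 18.02 = 2.502 mol
n/ν for CaO = 1.801/1 = 1.801
n/ν for H2O = 2.502/1 = 2.502
Smallest n/ν is CaO → limiting reagent.
H2O consumed = (1/1) × 1.801 = 1.801 mol
H2O remaining = 2.502 − 1.801 = 0.7010 mol
mass = 0.7010 × 18.02 = 12.63 g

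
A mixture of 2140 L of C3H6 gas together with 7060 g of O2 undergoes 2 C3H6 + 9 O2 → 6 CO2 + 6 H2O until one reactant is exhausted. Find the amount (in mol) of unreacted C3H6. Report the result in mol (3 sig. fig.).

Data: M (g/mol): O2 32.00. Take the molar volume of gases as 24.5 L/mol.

38.3 mol

n(C3H6) = 2140 / 24.5 = 87.35 mol
n(O2) = 7060 / 32.00 = 220.6 mol
n/ν for C3H6 = 87.35/2 = 43.68
n/ν for O2 = 220.6/9 = 24.51
Smallest n/ν is O2 → limiting reagent.
C3H6 consumed = (2/9) × 220.6 = 49.02 mol
C3H6 remaining = 87.35 − 49.02 = 38.33 mol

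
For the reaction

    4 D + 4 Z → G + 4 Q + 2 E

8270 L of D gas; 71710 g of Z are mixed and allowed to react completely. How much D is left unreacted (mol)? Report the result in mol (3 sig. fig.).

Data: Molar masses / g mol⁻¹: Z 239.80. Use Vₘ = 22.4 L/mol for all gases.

n(D) = 8270 / 22.4 = 369.2 mol
n(Z) = 71710 / 239.80 = 299.0 mol
n/ν for D = 369.2/4 = 92.30
n/ν for Z = 299.0/4 = 74.75
Smallest n/ν is Z → limiting reagent.
D consumed = (4/4) × 299.0 = 299.0 mol
D remaining = 369.2 − 299.0 = 70.20 mol

70.2 mol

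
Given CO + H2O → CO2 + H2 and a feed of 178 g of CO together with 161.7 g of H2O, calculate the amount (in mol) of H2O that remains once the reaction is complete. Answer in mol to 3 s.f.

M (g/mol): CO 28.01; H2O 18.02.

2.62 mol

n(CO) = 178.0 / 28.01 = 6.355 mol
n(H2O) = 161.7 / 18.02 = 8.973 mol
n/ν for CO = 6.355/1 = 6.355
n/ν for H2O = 8.973/1 = 8.973
Smallest n/ν is CO → limiting reagent.
H2O consumed = (1/1) × 6.355 = 6.355 mol
H2O remaining = 8.973 − 6.355 = 2.618 mol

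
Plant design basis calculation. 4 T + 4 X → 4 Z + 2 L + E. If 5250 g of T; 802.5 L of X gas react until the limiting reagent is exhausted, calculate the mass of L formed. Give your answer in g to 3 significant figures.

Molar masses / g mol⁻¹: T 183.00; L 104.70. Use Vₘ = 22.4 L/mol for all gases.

n(T) = 5250 / 183.00 = 28.69 mol
n(X) = 802.5 / 22.4 = 35.83 mol
n/ν → T: 7.173, X: 8.958; T is limiting.
n(L) = (2/4) × 28.69 = 14.35 mol
mass = 14.35 × 104.70 = 1502 g

1500 g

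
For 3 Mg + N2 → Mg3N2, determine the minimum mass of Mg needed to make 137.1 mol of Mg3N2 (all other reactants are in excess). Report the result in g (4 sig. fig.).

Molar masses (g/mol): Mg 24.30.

n(Mg3N2) = 137.1 mol
n(Mg) = (3/1) × 137.1 = 411.3 mol
mass = 411.3 × 24.30 = 9995 g

9995 g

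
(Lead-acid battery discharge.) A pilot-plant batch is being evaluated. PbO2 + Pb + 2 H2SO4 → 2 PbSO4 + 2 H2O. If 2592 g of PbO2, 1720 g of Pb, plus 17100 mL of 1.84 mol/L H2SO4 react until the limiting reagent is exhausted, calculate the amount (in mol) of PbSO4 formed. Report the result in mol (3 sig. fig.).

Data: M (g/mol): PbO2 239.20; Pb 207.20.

n(PbO2) = 2592 / 239.20 = 10.84 mol
n(Pb) = 1720 / 207.20 = 8.301 mol
n(H2SO4) = 1.84 × 17100/1000 = 31.46 mol
n/ν for PbO2 = 10.84/1 = 10.84
n/ν for Pb = 8.301/1 = 8.301
n/ν for H2SO4 = 31.46/2 = 15.73
Smallest n/ν is Pb → limiting reagent.
n(PbSO4) = (2/1) × 8.301 = 16.60 mol

16.6 mol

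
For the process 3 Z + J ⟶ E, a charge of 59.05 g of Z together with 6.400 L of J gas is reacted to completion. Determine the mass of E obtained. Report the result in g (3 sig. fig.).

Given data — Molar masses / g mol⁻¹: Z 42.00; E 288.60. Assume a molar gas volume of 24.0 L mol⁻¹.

n(Z) = 59.05 / 42.00 = 1.406 mol
n(J) = 6.400 / 24.0 = 0.2667 mol
n/ν for Z = 1.406/3 = 0.4687
n/ν for J = 0.2667/1 = 0.2667
Smallest n/ν is J → limiting reagent.
n(E) = (1/1) × 0.2667 = 0.2667 mol
mass = 0.2667 × 288.60 = 76.97 g

77.0 g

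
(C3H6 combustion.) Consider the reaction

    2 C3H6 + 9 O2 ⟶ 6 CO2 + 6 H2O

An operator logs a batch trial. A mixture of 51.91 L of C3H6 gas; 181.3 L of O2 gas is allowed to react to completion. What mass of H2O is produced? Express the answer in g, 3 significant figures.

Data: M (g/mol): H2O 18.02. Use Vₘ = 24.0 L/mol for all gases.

n(C3H6) = 51.91 / 24.0 = 2.163 mol
n(O2) = 181.3 / 24.0 = 7.554 mol
n/ν → C3H6: 1.082, O2: 0.8393; O2 is limiting.
n(H2O) = (6/9) × 7.554 = 5.036 mol
mass = 5.036 × 18.02 = 90.75 g

90.8 g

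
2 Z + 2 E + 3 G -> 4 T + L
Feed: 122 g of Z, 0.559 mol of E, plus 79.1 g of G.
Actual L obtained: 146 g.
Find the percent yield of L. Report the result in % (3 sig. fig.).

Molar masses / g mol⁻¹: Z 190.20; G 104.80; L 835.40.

69.5 %

n(Z) = 122.0 / 190.20 = 0.6414 mol
n(E) = 0.5590 mol
n(G) = 79.10 / 104.80 = 0.7548 mol
n/ν for Z = 0.6414/2 = 0.3207
n/ν for E = 0.5590/2 = 0.2795
n/ν for G = 0.7548/3 = 0.2516
Smallest n/ν is G → limiting reagent.
theoretical n(L) = (1/3) × 0.7548 = 0.2516 mol → 210.2 g
% yield = 146 / 210.2 × 100 = 69.46 %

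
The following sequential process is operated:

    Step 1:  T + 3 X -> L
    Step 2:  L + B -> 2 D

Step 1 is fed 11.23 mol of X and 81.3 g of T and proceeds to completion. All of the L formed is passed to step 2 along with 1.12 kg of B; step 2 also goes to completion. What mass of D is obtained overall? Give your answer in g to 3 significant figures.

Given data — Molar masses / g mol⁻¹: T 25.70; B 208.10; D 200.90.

1270 g

Step 1:
n(X) = 11.23 mol
n(T) = 81.30 / 25.70 = 3.163 mol
n/ν → X: 3.743, T: 3.163; T is limiting.
n(L) produced = (1/1) × 3.163 = 3.163 mol
Step 2:
n(L) available = 3.163 mol
n(B) = 1.120×1000 / 208.10 = 5.382 mol
n/ν → L: 3.163, B: 5.382; L is limiting.
n(D) = (2/1) × 3.163 = 6.326 mol
mass = 6.326 × 200.90 = 1271 g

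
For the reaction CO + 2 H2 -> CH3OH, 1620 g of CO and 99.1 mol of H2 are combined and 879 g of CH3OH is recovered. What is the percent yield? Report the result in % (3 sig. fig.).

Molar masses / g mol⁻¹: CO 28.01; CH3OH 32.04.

n(CO) = 1620 / 28.01 = 57.84 mol
n(H2) = 99.10 mol
n/ν for CO = 57.84/1 = 57.84
n/ν for H2 = 99.10/2 = 49.55
Smallest n/ν is H2 → limiting reagent.
theoretical n(CH3OH) = (1/2) × 99.10 = 49.55 mol → 1588 g
% yield = 879 / 1588 × 100 = 55.35 %

55.4 %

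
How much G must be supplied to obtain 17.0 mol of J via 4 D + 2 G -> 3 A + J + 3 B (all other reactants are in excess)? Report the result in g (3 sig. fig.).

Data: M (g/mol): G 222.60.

n(J) = 17.00 mol
n(G) = (2/1) × 17.00 = 34.00 mol
mass = 34.00 × 222.60 = 7568 g

7570 g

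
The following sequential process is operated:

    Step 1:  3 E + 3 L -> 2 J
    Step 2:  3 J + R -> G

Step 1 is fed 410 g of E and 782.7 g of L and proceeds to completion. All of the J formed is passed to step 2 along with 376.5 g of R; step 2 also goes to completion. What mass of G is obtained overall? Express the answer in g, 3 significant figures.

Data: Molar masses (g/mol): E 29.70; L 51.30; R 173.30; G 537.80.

1170 g

Step 1:
n(E) = 410.0 / 29.70 = 13.80 mol
n(L) = 782.7 / 51.30 = 15.26 mol
n/ν for E = 13.80/3 = 4.600
n/ν for L = 15.26/3 = 5.087
Smallest n/ν is E → limiting reagent.
n(J) produced = (2/3) × 13.80 = 9.200 mol
Step 2:
n(J) available = 9.200 mol
n(R) = 376.5 / 173.30 = 2.173 mol
n/ν for J = 9.200/3 = 3.067
n/ν for R = 2.173/1 = 2.173
Smallest n/ν is R → limiting reagent.
n(G) = (1/1) × 2.173 = 2.173 mol
mass = 2.173 × 537.80 = 1169 g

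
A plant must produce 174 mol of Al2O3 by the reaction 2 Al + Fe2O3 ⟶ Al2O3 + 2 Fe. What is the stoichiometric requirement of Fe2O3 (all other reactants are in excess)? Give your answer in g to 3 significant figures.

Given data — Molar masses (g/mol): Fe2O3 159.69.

n(Al2O3) = 174.0 mol
n(Fe2O3) = (1/1) × 174.0 = 174.0 mol
mass = 174.0 × 159.69 = 27790 g

27800 g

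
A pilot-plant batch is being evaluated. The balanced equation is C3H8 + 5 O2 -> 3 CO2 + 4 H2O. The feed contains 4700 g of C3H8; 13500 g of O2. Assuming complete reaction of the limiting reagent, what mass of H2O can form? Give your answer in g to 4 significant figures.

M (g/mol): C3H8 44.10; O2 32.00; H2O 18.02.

n(C3H8) = 4700 / 44.10 = 106.6 mol
n(O2) = 13500 / 32.00 = 421.9 mol
n/ν for C3H8 = 106.6/1 = 106.6
n/ν for O2 = 421.9/5 = 84.38
Smallest n/ν is O2 → limiting reagent.
n(H2O) = (4/5) × 421.9 = 337.5 mol
mass = 337.5 × 18.02 = 6082 g

6082 g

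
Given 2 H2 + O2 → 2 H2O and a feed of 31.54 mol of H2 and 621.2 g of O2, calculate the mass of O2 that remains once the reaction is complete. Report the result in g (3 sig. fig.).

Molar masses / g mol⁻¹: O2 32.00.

n(H2) = 31.54 mol
n(O2) = 621.2 / 32.00 = 19.41 mol
n/ν for H2 = 31.54/2 = 15.77
n/ν for O2 = 19.41/1 = 19.41
Smallest n/ν is H2 → limiting reagent.
O2 consumed = (1/2) × 31.54 = 15.77 mol
O2 remaining = 19.41 − 15.77 = 3.640 mol
mass = 3.640 × 32.00 = 116.5 g

117 g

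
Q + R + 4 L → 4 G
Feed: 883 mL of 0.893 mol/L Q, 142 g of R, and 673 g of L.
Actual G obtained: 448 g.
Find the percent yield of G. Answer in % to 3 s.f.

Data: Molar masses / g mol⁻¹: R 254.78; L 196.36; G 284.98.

70.5 %

n(Q) = 0.893 × 883.0/1000 = 0.7885 mol
n(R) = 142.0 / 254.78 = 0.5573 mol
n(L) = 673.0 / 196.36 = 3.427 mol
n/ν for Q = 0.7885/1 = 0.7885
n/ν for R = 0.5573/1 = 0.5573
n/ν for L = 3.427/4 = 0.8568
Smallest n/ν is R → limiting reagent.
theoretical n(G) = (4/1) × 0.5573 = 2.229 mol → 635.2 g
% yield = 448 / 635.2 × 100 = 70.53 %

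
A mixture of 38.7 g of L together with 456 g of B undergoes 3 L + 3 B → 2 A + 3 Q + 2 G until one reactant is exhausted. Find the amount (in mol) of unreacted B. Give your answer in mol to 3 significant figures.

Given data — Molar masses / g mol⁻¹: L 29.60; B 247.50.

0.535 mol

n(L) = 38.70 / 29.60 = 1.307 mol
n(B) = 456.0 / 247.50 = 1.842 mol
n/ν → L: 0.4357, B: 0.6140; L is limiting.
B consumed = (3/3) × 1.307 = 1.307 mol
B remaining = 1.842 − 1.307 = 0.5350 mol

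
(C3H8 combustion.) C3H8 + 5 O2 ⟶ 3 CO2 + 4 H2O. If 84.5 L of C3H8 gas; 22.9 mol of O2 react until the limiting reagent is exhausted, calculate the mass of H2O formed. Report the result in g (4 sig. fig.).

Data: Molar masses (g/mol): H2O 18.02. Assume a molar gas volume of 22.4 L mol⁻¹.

n(C3H8) = 84.50 / 22.4 = 3.772 mol
n(O2) = 22.90 mol
n/ν for C3H8 = 3.772/1 = 3.772
n/ν for O2 = 22.90/5 = 4.580
Smallest n/ν is C3H8 → limiting reagent.
n(H2O) = (4/1) × 3.772 = 15.09 mol
mass = 15.09 × 18.02 = 271.9 g

271.9 g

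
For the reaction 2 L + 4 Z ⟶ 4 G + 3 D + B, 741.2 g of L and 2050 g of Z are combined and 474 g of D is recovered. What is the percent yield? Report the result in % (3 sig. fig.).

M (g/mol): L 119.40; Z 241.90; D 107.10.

n(L) = 741.2 / 119.40 = 6.208 mol
n(Z) = 2050 / 241.90 = 8.475 mol
n/ν for L = 6.208/2 = 3.104
n/ν for Z = 8.475/4 = 2.119
Smallest n/ν is Z → limiting reagent.
theoretical n(D) = (3/4) × 8.475 = 6.356 mol → 680.7 g
% yield = 474 / 680.7 × 100 = 69.63 %

69.6 %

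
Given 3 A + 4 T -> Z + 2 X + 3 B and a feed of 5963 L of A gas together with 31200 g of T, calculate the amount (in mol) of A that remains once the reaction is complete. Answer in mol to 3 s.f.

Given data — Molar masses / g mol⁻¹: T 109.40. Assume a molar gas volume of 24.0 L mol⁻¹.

34.6 mol

n(A) = 5963 / 24.0 = 248.5 mol
n(T) = 31200 / 109.40 = 285.2 mol
n/ν for A = 248.5/3 = 82.83
n/ν for T = 285.2/4 = 71.30
Smallest n/ν is T → limiting reagent.
A consumed = (3/4) × 285.2 = 213.9 mol
A remaining = 248.5 − 213.9 = 34.60 mol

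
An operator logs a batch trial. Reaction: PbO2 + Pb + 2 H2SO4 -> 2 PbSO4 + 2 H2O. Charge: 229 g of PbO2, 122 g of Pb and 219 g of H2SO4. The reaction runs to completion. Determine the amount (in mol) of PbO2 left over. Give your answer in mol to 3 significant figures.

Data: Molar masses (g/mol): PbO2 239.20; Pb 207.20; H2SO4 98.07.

n(PbO2) = 229.0 / 239.20 = 0.9574 mol
n(Pb) = 122.0 / 207.20 = 0.5888 mol
n(H2SO4) = 219.0 / 98.07 = 2.233 mol
n/ν for PbO2 = 0.9574/1 = 0.9574
n/ν for Pb = 0.5888/1 = 0.5888
n/ν for H2SO4 = 2.233/2 = 1.117
Smallest n/ν is Pb → limiting reagent.
PbO2 consumed = (1/1) × 0.5888 = 0.5888 mol
PbO2 remaining = 0.9574 − 0.5888 = 0.3686 mol

0.369 mol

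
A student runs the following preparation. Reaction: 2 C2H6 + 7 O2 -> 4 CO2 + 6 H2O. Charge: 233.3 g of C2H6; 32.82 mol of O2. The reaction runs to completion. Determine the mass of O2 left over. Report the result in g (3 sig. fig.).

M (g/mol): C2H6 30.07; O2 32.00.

181 g

n(C2H6) = 233.3 / 30.07 = 7.759 mol
n(O2) = 32.82 mol
n/ν for C2H6 = 7.759/2 = 3.880
n/ν for O2 = 32.82/7 = 4.689
Smallest n/ν is C2H6 → limiting reagent.
O2 consumed = (7/2) × 7.759 = 27.16 mol
O2 remaining = 32.82 − 27.16 = 5.660 mol
mass = 5.660 × 32.00 = 181.1 g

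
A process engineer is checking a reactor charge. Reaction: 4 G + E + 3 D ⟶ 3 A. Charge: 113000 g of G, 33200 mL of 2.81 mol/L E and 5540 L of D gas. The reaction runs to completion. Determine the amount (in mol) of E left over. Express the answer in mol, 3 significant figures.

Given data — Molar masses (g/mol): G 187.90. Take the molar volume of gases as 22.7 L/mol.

11.9 mol

n(G) = 113000 / 187.90 = 601.4 mol
n(E) = 2.81 × 33200/1000 = 93.29 mol
n(D) = 5540 / 22.7 = 244.1 mol
n/ν for G = 601.4/4 = 150.4
n/ν for E = 93.29/1 = 93.29
n/ν for D = 244.1/3 = 81.37
Smallest n/ν is D → limiting reagent.
E consumed = (1/3) × 244.1 = 81.37 mol
E remaining = 93.29 − 81.37 = 11.92 mol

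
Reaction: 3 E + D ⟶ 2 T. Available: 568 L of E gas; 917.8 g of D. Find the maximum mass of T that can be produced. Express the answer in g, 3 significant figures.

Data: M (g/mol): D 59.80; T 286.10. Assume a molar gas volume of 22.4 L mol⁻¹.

4840 g

n(E) = 568.0 / 22.4 = 25.36 mol
n(D) = 917.8 / 59.80 = 15.35 mol
n/ν for E = 25.36/3 = 8.453
n/ν for D = 15.35/1 = 15.35
Smallest n/ν is E → limiting reagent.
n(T) = (2/3) × 25.36 = 16.91 mol
mass = 16.91 × 286.10 = 4838 g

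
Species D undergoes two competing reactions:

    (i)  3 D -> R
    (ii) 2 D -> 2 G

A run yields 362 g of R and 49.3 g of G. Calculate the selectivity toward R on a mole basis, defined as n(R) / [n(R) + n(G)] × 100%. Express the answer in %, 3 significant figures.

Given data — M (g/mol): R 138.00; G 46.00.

n(R) = 362 / 138.00 = 2.623 mol
n(G) = 49.3 / 46.00 = 1.072 mol
selectivity = 2.623/(2.623+1.072) × 100 = 70.99 %

71.0 %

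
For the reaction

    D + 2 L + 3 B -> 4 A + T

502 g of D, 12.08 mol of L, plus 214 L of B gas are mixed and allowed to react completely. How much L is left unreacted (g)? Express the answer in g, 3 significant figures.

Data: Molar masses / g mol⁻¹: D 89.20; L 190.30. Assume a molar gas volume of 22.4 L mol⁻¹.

n(D) = 502.0 / 89.20 = 5.628 mol
n(L) = 12.08 mol
n(B) = 214.0 / 22.4 = 9.554 mol
n/ν for D = 5.628/1 = 5.628
n/ν for L = 12.08/2 = 6.040
n/ν for B = 9.554/3 = 3.185
Smallest n/ν is B → limiting reagent.
L consumed = (2/3) × 9.554 = 6.369 mol
L remaining = 12.08 − 6.369 = 5.711 mol
mass = 5.711 × 190.30 = 1087 g

1090 g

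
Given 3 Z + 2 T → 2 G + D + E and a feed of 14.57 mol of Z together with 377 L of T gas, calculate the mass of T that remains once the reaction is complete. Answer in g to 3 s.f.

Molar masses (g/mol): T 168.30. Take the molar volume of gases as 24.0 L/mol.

n(Z) = 14.57 mol
n(T) = 377.0 / 24.0 = 15.71 mol
n/ν for Z = 14.57/3 = 4.857
n/ν for T = 15.71/2 = 7.855
Smallest n/ν is Z → limiting reagent.
T consumed = (2/3) × 14.57 = 9.713 mol
T remaining = 15.71 − 9.713 = 5.997 mol
mass = 5.997 × 168.30 = 1009 g

1010 g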